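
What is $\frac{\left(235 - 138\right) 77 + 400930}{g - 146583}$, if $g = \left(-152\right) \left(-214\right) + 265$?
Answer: $- \frac{136133}{37930} \approx -3.5891$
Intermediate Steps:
$g = 32793$ ($g = 32528 + 265 = 32793$)
$\frac{\left(235 - 138\right) 77 + 400930}{g - 146583} = \frac{\left(235 - 138\right) 77 + 400930}{32793 - 146583} = \frac{97 \cdot 77 + 400930}{-113790} = \left(7469 + 400930\right) \left(- \frac{1}{113790}\right) = 408399 \left(- \frac{1}{113790}\right) = - \frac{136133}{37930}$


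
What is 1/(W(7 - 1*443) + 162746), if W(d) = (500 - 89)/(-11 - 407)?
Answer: 418/68027417 ≈ 6.1446e-6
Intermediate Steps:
W(d) = -411/418 (W(d) = 411/(-418) = 411*(-1/418) = -411/418)
1/(W(7 - 1*443) + 162746) = 1/(-411/418 + 162746) = 1/(68027417/418) = 418/68027417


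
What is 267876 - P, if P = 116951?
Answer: 150925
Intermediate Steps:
267876 - P = 267876 - 1*116951 = 267876 - 116951 = 150925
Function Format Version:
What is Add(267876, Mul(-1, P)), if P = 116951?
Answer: 150925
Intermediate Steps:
Add(267876, Mul(-1, P)) = Add(267876, Mul(-1, 116951)) = Add(267876, -116951) = 150925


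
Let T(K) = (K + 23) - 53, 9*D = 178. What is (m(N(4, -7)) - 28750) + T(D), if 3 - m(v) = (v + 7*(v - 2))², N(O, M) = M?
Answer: -302915/9 ≈ -33657.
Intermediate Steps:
D = 178/9 (D = (⅑)*178 = 178/9 ≈ 19.778)
m(v) = 3 - (-14 + 8*v)² (m(v) = 3 - (v + 7*(v - 2))² = 3 - (v + 7*(-2 + v))² = 3 - (v + (-14 + 7*v))² = 3 - (-14 + 8*v)²)
T(K) = -30 + K (T(K) = (23 + K) - 53 = -30 + K)
(m(N(4, -7)) - 28750) + T(D) = ((3 - 4*(-7 + 4*(-7))²) - 28750) + (-30 + 178/9) = ((3 - 4*(-7 - 28)²) - 28750) - 92/9 = ((3 - 4*(-35)²) - 28750) - 92/9 = ((3 - 4*1225) - 28750) - 92/9 = ((3 - 4900) - 28750) - 92/9 = (-4897 - 28750) - 92/9 = -33647 - 92/9 = -302915/9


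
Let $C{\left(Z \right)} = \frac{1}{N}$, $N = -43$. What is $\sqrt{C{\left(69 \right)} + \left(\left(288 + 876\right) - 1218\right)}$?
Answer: $\frac{i \sqrt{99889}}{43} \approx 7.3501 i$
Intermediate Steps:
$C{\left(Z \right)} = - \frac{1}{43}$ ($C{\left(Z \right)} = \frac{1}{-43} = - \frac{1}{43}$)
$\sqrt{C{\left(69 \right)} + \left(\left(288 + 876\right) - 1218\right)} = \sqrt{- \frac{1}{43} + \left(\left(288 + 876\right) - 1218\right)} = \sqrt{- \frac{1}{43} + \left(1164 - 1218\right)} = \sqrt{- \frac{1}{43} - 54} = \sqrt{- \frac{2323}{43}} = \frac{i \sqrt{99889}}{43}$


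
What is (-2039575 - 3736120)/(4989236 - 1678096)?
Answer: -1155139/662228 ≈ -1.7443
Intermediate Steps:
(-2039575 - 3736120)/(4989236 - 1678096) = -5775695/3311140 = -5775695*1/3311140 = -1155139/662228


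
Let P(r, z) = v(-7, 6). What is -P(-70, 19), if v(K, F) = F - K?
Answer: -13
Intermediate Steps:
P(r, z) = 13 (P(r, z) = 6 - 1*(-7) = 6 + 7 = 13)
-P(-70, 19) = -1*13 = -13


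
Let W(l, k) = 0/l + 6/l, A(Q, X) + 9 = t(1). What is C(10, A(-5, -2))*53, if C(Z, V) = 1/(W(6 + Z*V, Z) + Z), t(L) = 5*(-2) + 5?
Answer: 3551/667 ≈ 5.3238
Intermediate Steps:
t(L) = -5 (t(L) = -10 + 5 = -5)
A(Q, X) = -14 (A(Q, X) = -9 - 5 = -14)
W(l, k) = 6/l (W(l, k) = 0 + 6/l = 6/l)
C(Z, V) = 1/(Z + 6/(6 + V*Z)) (C(Z, V) = 1/(6/(6 + Z*V) + Z) = 1/(6/(6 + V*Z) + Z) = 1/(Z + 6/(6 + V*Z)))
C(10, A(-5, -2))*53 = ((6 - 14*10)/(6 + 10*(6 - 14*10)))*53 = ((6 - 140)/(6 + 10*(6 - 140)))*53 = (-134/(6 + 10*(-134)))*53 = (-134/(6 - 1340))*53 = (-134/(-1334))*53 = -1/1334*(-134)*53 = (67/667)*53 = 3551/667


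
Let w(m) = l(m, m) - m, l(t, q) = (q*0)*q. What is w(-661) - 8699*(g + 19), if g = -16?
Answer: -25436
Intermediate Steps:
l(t, q) = 0 (l(t, q) = 0*q = 0)
w(m) = -m (w(m) = 0 - m = -m)
w(-661) - 8699*(g + 19) = -1*(-661) - 8699*(-16 + 19) = 661 - 8699*3 = 661 - 26097 = -25436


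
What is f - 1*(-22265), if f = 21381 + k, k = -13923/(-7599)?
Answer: 6503527/149 ≈ 43648.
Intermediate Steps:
k = 273/149 (k = -13923*(-1/7599) = 273/149 ≈ 1.8322)
f = 3186042/149 (f = 21381 + 273/149 = 3186042/149 ≈ 21383.)
f - 1*(-22265) = 3186042/149 - 1*(-22265) = 3186042/149 + 22265 = 6503527/149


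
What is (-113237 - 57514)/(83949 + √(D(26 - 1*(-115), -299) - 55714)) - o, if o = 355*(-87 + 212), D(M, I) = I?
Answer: (-44375*√56013 + 3725407626*I)/(√56013 - 83949*I) ≈ -44377.0 + 0.0057342*I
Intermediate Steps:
o = 44375 (o = 355*125 = 44375)
(-113237 - 57514)/(83949 + √(D(26 - 1*(-115), -299) - 55714)) - o = (-113237 - 57514)/(83949 + √(-299 - 55714)) - 1*44375 = -170751/(83949 + √(-56013)) - 44375 = -170751/(83949 + I*√56013) - 44375 = -44375 - 170751/(83949 + I*√56013)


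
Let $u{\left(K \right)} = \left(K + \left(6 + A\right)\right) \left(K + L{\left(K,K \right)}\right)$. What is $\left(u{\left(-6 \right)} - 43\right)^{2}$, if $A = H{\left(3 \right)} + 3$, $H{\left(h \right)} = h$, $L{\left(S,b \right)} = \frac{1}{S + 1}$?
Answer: $\frac{160801}{25} \approx 6432.0$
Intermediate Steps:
$L{\left(S,b \right)} = \frac{1}{1 + S}$
$A = 6$ ($A = 3 + 3 = 6$)
$u{\left(K \right)} = \left(12 + K\right) \left(K + \frac{1}{1 + K}\right)$ ($u{\left(K \right)} = \left(K + \left(6 + 6\right)\right) \left(K + \frac{1}{1 + K}\right) = \left(K + 12\right) \left(K + \frac{1}{1 + K}\right) = \left(12 + K\right) \left(K + \frac{1}{1 + K}\right)$)
$\left(u{\left(-6 \right)} - 43\right)^{2} = \left(\frac{12 - 6 - 6 \left(1 - 6\right) \left(12 - 6\right)}{1 - 6} - 43\right)^{2} = \left(\frac{12 - 6 - \left(-30\right) 6}{-5} - 43\right)^{2} = \left(- \frac{12 - 6 + 180}{5} - 43\right)^{2} = \left(\left(- \frac{1}{5}\right) 186 - 43\right)^{2} = \left(- \frac{186}{5} - 43\right)^{2} = \left(- \frac{401}{5}\right)^{2} = \frac{160801}{25}$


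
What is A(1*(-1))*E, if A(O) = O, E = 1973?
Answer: -1973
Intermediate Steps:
A(1*(-1))*E = (1*(-1))*1973 = -1*1973 = -1973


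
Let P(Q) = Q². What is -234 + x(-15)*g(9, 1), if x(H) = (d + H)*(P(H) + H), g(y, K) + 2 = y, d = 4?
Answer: -16404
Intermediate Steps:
g(y, K) = -2 + y
x(H) = (4 + H)*(H + H²) (x(H) = (4 + H)*(H² + H) = (4 + H)*(H + H²))
-234 + x(-15)*g(9, 1) = -234 + (-15*(4 + (-15)² + 5*(-15)))*(-2 + 9) = -234 - 15*(4 + 225 - 75)*7 = -234 - 15*154*7 = -234 - 2310*7 = -234 - 16170 = -16404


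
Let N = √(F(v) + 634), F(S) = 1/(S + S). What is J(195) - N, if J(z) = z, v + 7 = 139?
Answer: 195 - √11046882/132 ≈ 169.82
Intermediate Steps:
v = 132 (v = -7 + 139 = 132)
F(S) = 1/(2*S)
N = √11046882/132 (N = √((½)/132 + 634) = √((½)*(1/132) + 634) = √(1/264 + 634) = √(167377/264) = √11046882/132 ≈ 25.179)
J(195) - N = 195 - √11046882/132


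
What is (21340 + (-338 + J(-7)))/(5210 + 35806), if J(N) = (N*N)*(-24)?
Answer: 9913/20508 ≈ 0.48337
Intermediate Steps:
J(N) = -24*N² (J(N) = N²*(-24) = -24*N²)
(21340 + (-338 + J(-7)))/(5210 + 35806) = (21340 + (-338 - 24*(-7)²))/(5210 + 35806) = (21340 + (-338 - 24*49))/41016 = (21340 + (-338 - 1176))*(1/41016) = (21340 - 1514)*(1/41016) = 19826*(1/41016) = 9913/20508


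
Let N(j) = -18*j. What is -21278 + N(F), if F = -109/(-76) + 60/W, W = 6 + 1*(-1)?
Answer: -817753/38 ≈ -21520.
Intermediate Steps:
W = 5 (W = 6 - 1 = 5)
F = 1021/76 (F = -109/(-76) + 60/5 = -109*(-1/76) + 60*(1/5) = 109/76 + 12 = 1021/76 ≈ 13.434)
-21278 + N(F) = -21278 - 18*1021/76 = -21278 - 9189/38 = -817753/38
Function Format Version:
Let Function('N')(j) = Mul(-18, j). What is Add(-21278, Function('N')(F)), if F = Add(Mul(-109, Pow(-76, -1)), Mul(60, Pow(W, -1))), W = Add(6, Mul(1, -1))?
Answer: Rational(-817753, 38) ≈ -21520.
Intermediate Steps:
W = 5 (W = Add(6, -1) = 5)
F = Rational(1021, 76) (F = Add(Mul(-109, Pow(-76, -1)), Mul(60, Pow(5, -1))) = Add(Mul(-109, Rational(-1, 76)), Mul(60, Rational(1, 5))) = Add(Rational(109, 76), 12) = Rational(1021, 76) ≈ 13.434)
Add(-21278, Function('N')(F)) = Add(-21278, Mul(-18, Rational(1021, 76))) = Add(-21278, Rational(-9189, 38)) = Rational(-817753, 38)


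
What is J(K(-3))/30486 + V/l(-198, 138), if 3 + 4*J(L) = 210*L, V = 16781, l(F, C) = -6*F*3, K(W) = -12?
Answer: 169779191/36217368 ≈ 4.6878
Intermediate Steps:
l(F, C) = -18*F
J(L) = -¾ + 105*L/2 (J(L) = -¾ + (210*L)/4 = -¾ + 105*L/2)
J(K(-3))/30486 + V/l(-198, 138) = (-¾ + (105/2)*(-12))/30486 + 16781/((-18*(-198))) = (-¾ - 630)*(1/30486) + 16781/3564 = -2523/4*1/30486 + 16781*(1/3564) = -841/40648 + 16781/3564 = 169779191/36217368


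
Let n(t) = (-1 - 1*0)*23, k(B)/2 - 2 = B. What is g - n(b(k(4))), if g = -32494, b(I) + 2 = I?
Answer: -32471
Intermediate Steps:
k(B) = 4 + 2*B
b(I) = -2 + I
n(t) = -23 (n(t) = (-1 + 0)*23 = -1*23 = -23)
g - n(b(k(4))) = -32494 - 1*(-23) = -32494 + 23 = -32471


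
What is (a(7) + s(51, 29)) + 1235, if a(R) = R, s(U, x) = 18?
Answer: 1260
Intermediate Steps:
(a(7) + s(51, 29)) + 1235 = (7 + 18) + 1235 = 25 + 1235 = 1260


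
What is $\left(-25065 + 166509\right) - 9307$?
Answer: $132137$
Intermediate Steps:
$\left(-25065 + 166509\right) - 9307 = 141444 + \left(-138767 + 129460\right) = 141444 - 9307 = 132137$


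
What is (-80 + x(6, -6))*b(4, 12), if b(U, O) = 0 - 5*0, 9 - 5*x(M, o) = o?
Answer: 0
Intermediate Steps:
x(M, o) = 9/5 - o/5
b(U, O) = 0 (b(U, O) = 0 + 0 = 0)
(-80 + x(6, -6))*b(4, 12) = (-80 + (9/5 - ⅕*(-6)))*0 = (-80 + (9/5 + 6/5))*0 = (-80 + 3)*0 = -77*0 = 0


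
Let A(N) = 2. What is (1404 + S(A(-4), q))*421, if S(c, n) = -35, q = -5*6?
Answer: 576349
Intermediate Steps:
q = -30
(1404 + S(A(-4), q))*421 = (1404 - 35)*421 = 1369*421 = 576349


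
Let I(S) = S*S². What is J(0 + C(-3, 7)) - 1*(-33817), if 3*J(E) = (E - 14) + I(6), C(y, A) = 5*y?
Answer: 101638/3 ≈ 33879.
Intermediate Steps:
I(S) = S³
J(E) = 202/3 + E/3 (J(E) = ((E - 14) + 6³)/3 = ((-14 + E) + 216)/3 = (202 + E)/3 = 202/3 + E/3)
J(0 + C(-3, 7)) - 1*(-33817) = (202/3 + (0 + 5*(-3))/3) - 1*(-33817) = (202/3 + (0 - 15)/3) + 33817 = (202/3 + (⅓)*(-15)) + 33817 = (202/3 - 5) + 33817 = 187/3 + 33817 = 101638/3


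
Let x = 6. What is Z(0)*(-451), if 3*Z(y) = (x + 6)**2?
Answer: -21648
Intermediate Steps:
Z(y) = 48 (Z(y) = (6 + 6)**2/3 = (1/3)*12**2 = (1/3)*144 = 48)
Z(0)*(-451) = 48*(-451) = -21648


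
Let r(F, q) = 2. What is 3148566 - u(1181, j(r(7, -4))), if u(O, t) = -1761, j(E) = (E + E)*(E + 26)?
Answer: 3150327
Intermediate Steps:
j(E) = 2*E*(26 + E) (j(E) = (2*E)*(26 + E) = 2*E*(26 + E))
3148566 - u(1181, j(r(7, -4))) = 3148566 - 1*(-1761) = 3148566 + 1761 = 3150327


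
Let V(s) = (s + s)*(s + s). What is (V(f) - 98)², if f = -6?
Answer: 2116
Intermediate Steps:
V(s) = 4*s² (V(s) = (2*s)*(2*s) = 4*s²)
(V(f) - 98)² = (4*(-6)² - 98)² = (4*36 - 98)² = (144 - 98)² = 46² = 2116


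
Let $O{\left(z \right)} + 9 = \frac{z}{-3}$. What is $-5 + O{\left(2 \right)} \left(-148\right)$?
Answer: $\frac{4277}{3} \approx 1425.7$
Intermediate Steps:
$O{\left(z \right)} = -9 - \frac{z}{3}$ ($O{\left(z \right)} = -9 + \frac{z}{-3} = -9 + z \left(- \frac{1}{3}\right) = -9 - \frac{z}{3}$)
$-5 + O{\left(2 \right)} \left(-148\right) = -5 + \left(-9 - \frac{2}{3}\right) \left(-148\right) = -5 - - \frac{4292}{3} = -5 + \frac{4292}{3} = \frac{4277}{3}$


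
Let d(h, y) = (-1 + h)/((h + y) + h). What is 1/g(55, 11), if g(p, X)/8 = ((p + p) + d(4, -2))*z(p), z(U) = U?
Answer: 1/48620 ≈ 2.0568e-5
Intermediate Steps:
d(h, y) = (-1 + h)/(y + 2*h)
g(p, X) = 8*p*(½ + 2*p) (g(p, X) = 8*(((p + p) + (-1 + 4)/(-2 + 2*4))*p) = 8*((2*p + 3/(-2 + 8))*p) = 8*((2*p + 3/6)*p) = 8*((2*p + (⅙)*3)*p) = 8*((2*p + ½)*p) = 8*((½ + 2*p)*p) = 8*(p*(½ + 2*p)) = 8*p*(½ + 2*p))
1/g(55, 11) = 1/(4*55*(1 + 4*55)) = 1/(4*55*(1 + 220)) = 1/(4*55*221) = 1/48620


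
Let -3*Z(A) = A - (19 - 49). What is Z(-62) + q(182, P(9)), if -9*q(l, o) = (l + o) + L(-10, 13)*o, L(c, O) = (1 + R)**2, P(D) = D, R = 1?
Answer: -131/9 ≈ -14.556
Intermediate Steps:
L(c, O) = 4 (L(c, O) = (1 + 1)**2 = 2**2 = 4)
q(l, o) = -5*o/9 - l/9 (q(l, o) = -((l + o) + 4*o)/9 = -(l + 5*o)/9 = -5*o/9 - l/9)
Z(A) = -10 - A/3 (Z(A) = -(A - (19 - 49))/3 = -(A - 1*(-30))/3 = -(A + 30)/3 = -(30 + A)/3 = -10 - A/3)
Z(-62) + q(182, P(9)) = (-10 - 1/3*(-62)) + (-5/9*9 - 1/9*182) = (-10 + 62/3) + (-5 - 182/9) = 32/3 - 227/9 = -131/9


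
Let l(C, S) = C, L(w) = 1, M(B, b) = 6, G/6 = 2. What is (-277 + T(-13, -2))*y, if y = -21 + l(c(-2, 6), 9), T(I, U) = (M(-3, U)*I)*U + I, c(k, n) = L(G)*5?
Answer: 2144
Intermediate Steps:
G = 12 (G = 6*2 = 12)
c(k, n) = 5 (c(k, n) = 1*5 = 5)
T(I, U) = I + 6*I*U (T(I, U) = (6*I)*U + I = 6*I*U + I = I + 6*I*U)
y = -16 (y = -21 + 5 = -16)
(-277 + T(-13, -2))*y = (-277 - 13*(1 + 6*(-2)))*(-16) = (-277 - 13*(1 - 12))*(-16) = (-277 - 13*(-11))*(-16) = (-277 + 143)*(-16) = -134*(-16) = 2144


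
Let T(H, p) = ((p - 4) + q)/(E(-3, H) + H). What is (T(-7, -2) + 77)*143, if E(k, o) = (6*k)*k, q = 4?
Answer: 517231/47 ≈ 11005.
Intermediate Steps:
E(k, o) = 6*k²
T(H, p) = p/(54 + H) (T(H, p) = ((p - 4) + 4)/(6*(-3)² + H) = ((-4 + p) + 4)/(6*9 + H) = p/(54 + H))
(T(-7, -2) + 77)*143 = (-2/(54 - 7) + 77)*143 = (-2/47 + 77)*143 = (3617/47)*143 = 517231/47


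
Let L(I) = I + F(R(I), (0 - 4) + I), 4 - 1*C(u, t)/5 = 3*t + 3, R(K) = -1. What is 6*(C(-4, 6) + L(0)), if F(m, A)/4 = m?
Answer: -534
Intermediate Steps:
F(m, A) = 4*m
C(u, t) = 5 - 15*t (C(u, t) = 20 - 5*(3*t + 3) = 20 - 5*(3 + 3*t) = 20 + (-15 - 15*t) = 5 - 15*t)
L(I) = -4 + I (L(I) = I + 4*(-1) = I - 4 = -4 + I)
6*(C(-4, 6) + L(0)) = 6*((5 - 15*6) + (-4 + 0)) = 6*((5 - 90) - 4) = 6*(-85 - 4) = 6*(-89) = -534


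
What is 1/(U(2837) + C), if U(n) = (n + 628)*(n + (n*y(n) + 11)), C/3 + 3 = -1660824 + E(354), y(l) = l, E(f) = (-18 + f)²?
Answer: 1/27893516112 ≈ 3.5851e-11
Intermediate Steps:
C = -4643793 (C = -9 + 3*(-1660824 + (-18 + 354)²) = -9 + 3*(-1660824 + 336²) = -9 + 3*(-1660824 + 112896) = -9 + 3*(-1547928) = -9 - 4643784 = -4643793)
U(n) = (628 + n)*(11 + n + n²) (U(n) = (n + 628)*(n + (n*n + 11)) = (628 + n)*(n + (n² + 11)) = (628 + n)*(n + (11 + n²)) = (628 + n)*(11 + n + n²))
1/(U(2837) + C) = 1/((6908 + 2837³ + 629*2837² + 639*2837) - 4643793) = 1/((6908 + 22833790253 + 629*8048569 + 1812843) - 4643793) = 1/((6908 + 22833790253 + 5062549901 + 1812843) - 4643793) = 1/(27898159905 - 4643793) = 1/27893516112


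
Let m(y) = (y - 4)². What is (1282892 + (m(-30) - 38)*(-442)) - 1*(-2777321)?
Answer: 3566057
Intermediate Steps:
m(y) = (-4 + y)²
(1282892 + (m(-30) - 38)*(-442)) - 1*(-2777321) = (1282892 + ((-4 - 30)² - 38)*(-442)) - 1*(-2777321) = (1282892 + ((-34)² - 38)*(-442)) + 2777321 = (1282892 + (1156 - 38)*(-442)) + 2777321 = (1282892 + 1118*(-442)) + 2777321 = (1282892 - 494156) + 2777321 = 788736 + 2777321 = 3566057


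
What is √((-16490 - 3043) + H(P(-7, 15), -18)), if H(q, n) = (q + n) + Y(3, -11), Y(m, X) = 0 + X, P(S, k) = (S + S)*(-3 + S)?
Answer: 3*I*√2158 ≈ 139.36*I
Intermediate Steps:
P(S, k) = 2*S*(-3 + S) (P(S, k) = (2*S)*(-3 + S) = 2*S*(-3 + S))
Y(m, X) = X
H(q, n) = -11 + n + q (H(q, n) = (q + n) - 11 = (n + q) - 11 = -11 + n + q)
√((-16490 - 3043) + H(P(-7, 15), -18)) = √((-16490 - 3043) + (-11 - 18 + 2*(-7)*(-3 - 7))) = √(-19533 + (-11 - 18 + 2*(-7)*(-10))) = √(-19533 + (-11 - 18 + 140)) = √(-19533 + 111) = √(-19422) = 3*I*√2158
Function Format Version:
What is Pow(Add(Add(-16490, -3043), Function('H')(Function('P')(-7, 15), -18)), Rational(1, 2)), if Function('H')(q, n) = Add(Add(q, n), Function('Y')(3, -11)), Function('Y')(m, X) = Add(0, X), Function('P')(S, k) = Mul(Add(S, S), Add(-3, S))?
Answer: Mul(3, I, Pow(2158, Rational(1, 2))) ≈ Mul(139.36, I)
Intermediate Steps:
Function('P')(S, k) = Mul(2, S, Add(-3, S)) (Function('P')(S, k) = Mul(Mul(2, S), Add(-3, S)) = Mul(2, S, Add(-3, S)))
Function('Y')(m, X) = X
Function('H')(q, n) = Add(-11, n, q) (Function('H')(q, n) = Add(Add(q, n), -11) = Add(Add(n, q), -11) = Add(-11, n, q))
Pow(Add(Add(-16490, -3043), Function('H')(Function('P')(-7, 15), -18)), Rational(1, 2)) = Pow(Add(Add(-16490, -3043), Add(-11, -18, Mul(2, -7, Add(-3, -7)))), Rational(1, 2)) = Pow(Add(-19533, Add(-11, -18, Mul(2, -7, -10))), Rational(1, 2)) = Pow(Add(-19533, Add(-11, -18, 140)), Rational(1, 2)) = Pow(Add(-19533, 111), Rational(1, 2)) = Pow(-19422, Rational(1, 2)) = Mul(3, I, Pow(2158, Rational(1, 2)))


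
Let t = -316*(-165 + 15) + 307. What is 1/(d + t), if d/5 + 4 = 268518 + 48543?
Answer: 1/1632992 ≈ 6.1237e-7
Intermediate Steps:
d = 1585285 (d = -20 + 5*(268518 + 48543) = -20 + 5*317061 = -20 + 1585305 = 1585285)
t = 47707 (t = -316*(-150) + 307 = 47400 + 307 = 47707)
1/(d + t) = 1/(1585285 + 47707) = 1/1632992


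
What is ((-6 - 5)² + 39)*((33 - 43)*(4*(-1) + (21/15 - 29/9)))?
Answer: 83840/9 ≈ 9315.6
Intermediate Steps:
((-6 - 5)² + 39)*((33 - 43)*(4*(-1) + (21/15 - 29/9))) = ((-11)² + 39)*(-10*(-4 + (21*(1/15) - 29*⅑))) = (121 + 39)*(-10*(-4 + (7/5 - 29/9))) = 160*(-10*(-4 - 82/45)) = 160*(-10*(-262/45)) = 160*(524/9) = 83840/9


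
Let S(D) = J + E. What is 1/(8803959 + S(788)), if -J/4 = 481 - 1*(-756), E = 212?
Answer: 1/8799223 ≈ 1.1365e-7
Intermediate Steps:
J = -4948 (J = -4*(481 - 1*(-756)) = -4*(481 + 756) = -4*1237 = -4948)
S(D) = -4736 (S(D) = -4948 + 212 = -4736)
1/(8803959 + S(788)) = 1/(8803959 - 4736) = 1/8799223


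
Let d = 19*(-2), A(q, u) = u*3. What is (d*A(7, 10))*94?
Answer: -107160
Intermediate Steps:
A(q, u) = 3*u
d = -38
(d*A(7, 10))*94 = -114*10*94 = -38*30*94 = -1140*94 = -107160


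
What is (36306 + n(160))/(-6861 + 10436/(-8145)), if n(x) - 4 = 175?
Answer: -297170325/55893281 ≈ -5.3167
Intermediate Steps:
n(x) = 179 (n(x) = 4 + 175 = 179)
(36306 + n(160))/(-6861 + 10436/(-8145)) = (36306 + 179)/(-6861 + 10436/(-8145)) = 36485/(-6861 + 10436*(-1/8145)) = 36485/(-6861 - 10436/8145) = 36485/(-55893281/8145) = 36485*(-8145/55893281) = -297170325/55893281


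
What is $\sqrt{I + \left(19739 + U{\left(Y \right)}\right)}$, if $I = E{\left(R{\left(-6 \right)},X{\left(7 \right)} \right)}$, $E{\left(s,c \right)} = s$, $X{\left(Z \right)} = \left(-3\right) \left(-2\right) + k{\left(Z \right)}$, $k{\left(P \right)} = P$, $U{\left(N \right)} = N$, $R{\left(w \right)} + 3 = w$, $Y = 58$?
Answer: $2 \sqrt{4947} \approx 140.67$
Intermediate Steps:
$R{\left(w \right)} = -3 + w$
$X{\left(Z \right)} = 6 + Z$ ($X{\left(Z \right)} = \left(-3\right) \left(-2\right) + Z = 6 + Z$)
$I = -9$ ($I = -3 - 6 = -9$)
$\sqrt{I + \left(19739 + U{\left(Y \right)}\right)} = \sqrt{-9 + \left(19739 + 58\right)} = \sqrt{-9 + 19797} = \sqrt{19788} = 2 \sqrt{4947}$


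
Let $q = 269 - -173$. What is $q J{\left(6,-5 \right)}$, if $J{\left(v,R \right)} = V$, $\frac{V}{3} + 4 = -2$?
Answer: $-7956$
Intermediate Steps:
$q = 442$ ($q = 269 + 173 = 442$)
$V = -18$ ($V = -12 + 3 \left(-2\right) = -12 - 6 = -18$)
$J{\left(v,R \right)} = -18$
$q J{\left(6,-5 \right)} = 442 \left(-18\right) = -7956$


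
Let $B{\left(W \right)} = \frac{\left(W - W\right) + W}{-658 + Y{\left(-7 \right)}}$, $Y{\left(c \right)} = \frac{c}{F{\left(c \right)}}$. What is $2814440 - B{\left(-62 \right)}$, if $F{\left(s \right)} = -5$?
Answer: $\frac{9239806210}{3283} \approx 2.8144 \cdot 10^{6}$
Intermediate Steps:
$Y{\left(c \right)} = - \frac{c}{5}$ ($Y{\left(c \right)} = \frac{c}{-5} = c \left(- \frac{1}{5}\right) = - \frac{c}{5}$)
$B{\left(W \right)} = - \frac{5 W}{3283}$ ($B{\left(W \right)} = \frac{\left(W - W\right) + W}{-658 - - \frac{7}{5}} = \frac{0 + W}{-658 + \frac{7}{5}} = \frac{W}{- \frac{3283}{5}} = W \left(- \frac{5}{3283}\right) = - \frac{5 W}{3283}$)
$2814440 - B{\left(-62 \right)} = 2814440 - \left(- \frac{5}{3283}\right) \left(-62\right) = 2814440 - \frac{310}{3283} = \frac{9239806210}{3283}$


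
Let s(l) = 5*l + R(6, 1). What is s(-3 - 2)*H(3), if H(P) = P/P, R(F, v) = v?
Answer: -24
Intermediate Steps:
H(P) = 1
s(l) = 1 + 5*l (s(l) = 5*l + 1 = 1 + 5*l)
s(-3 - 2)*H(3) = (1 + 5*(-3 - 2))*1 = (1 + 5*(-5))*1 = (1 - 25)*1 = -24*1 = -24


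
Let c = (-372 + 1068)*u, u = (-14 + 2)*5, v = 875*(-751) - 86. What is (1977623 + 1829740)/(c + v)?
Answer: -543909/99853 ≈ -5.4471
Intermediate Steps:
v = -657211 (v = -657125 - 86 = -657211)
u = -60 (u = -12*5 = -60)
c = -41760 (c = (-372 + 1068)*(-60) = 696*(-60) = -41760)
(1977623 + 1829740)/(c + v) = (1977623 + 1829740)/(-41760 - 657211) = 3807363/(-698971) = 3807363*(-1/698971) = -543909/99853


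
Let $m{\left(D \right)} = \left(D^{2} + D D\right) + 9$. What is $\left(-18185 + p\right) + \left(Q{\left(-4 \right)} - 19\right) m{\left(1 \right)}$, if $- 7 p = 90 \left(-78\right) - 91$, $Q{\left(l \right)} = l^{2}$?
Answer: $- \frac{120415}{7} \approx -17202.0$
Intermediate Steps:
$p = \frac{7111}{7}$ ($p = - \frac{90 \left(-78\right) - 91}{7} = - \frac{-7020 - 91}{7} = \left(- \frac{1}{7}\right) \left(-7111\right) = \frac{7111}{7} \approx 1015.9$)
$m{\left(D \right)} = 9 + 2 D^{2}$ ($m{\left(D \right)} = \left(D^{2} + D^{2}\right) + 9 = 2 D^{2} + 9 = 9 + 2 D^{2}$)
$\left(-18185 + p\right) + \left(Q{\left(-4 \right)} - 19\right) m{\left(1 \right)} = \left(-18185 + \frac{7111}{7}\right) + \left(\left(-4\right)^{2} - 19\right) \left(9 + 2 \cdot 1^{2}\right) = - \frac{120184}{7} + \left(16 - 19\right) \left(9 + 2 \cdot 1\right) = - \frac{120184}{7} - 3 \left(9 + 2\right) = - \frac{120184}{7} - 33 = - \frac{120415}{7}$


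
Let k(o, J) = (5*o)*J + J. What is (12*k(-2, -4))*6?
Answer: 2592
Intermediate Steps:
k(o, J) = J + 5*J*o (k(o, J) = 5*J*o + J = J + 5*J*o)
(12*k(-2, -4))*6 = (12*(-4*(1 + 5*(-2))))*6 = (12*(-4*(1 - 10)))*6 = (12*(-4*(-9)))*6 = (12*36)*6 = 432*6 = 2592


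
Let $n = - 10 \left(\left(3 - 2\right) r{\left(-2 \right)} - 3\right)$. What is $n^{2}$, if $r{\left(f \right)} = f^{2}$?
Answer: $100$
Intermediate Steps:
$n = -10$ ($n = - 10 \left(\left(3 - 2\right) \left(-2\right)^{2} - 3\right) = - 10 \left(1 \cdot 4 - 3\right) = - 10 \left(4 - 3\right) = \left(-10\right) 1 = -10$)
$n^{2} = \left(-10\right)^{2} = 100$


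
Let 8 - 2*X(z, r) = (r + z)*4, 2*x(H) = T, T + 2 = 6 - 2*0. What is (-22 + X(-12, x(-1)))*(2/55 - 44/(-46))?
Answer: 2512/1265 ≈ 1.9858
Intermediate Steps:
T = 4 (T = -2 + (6 - 2*0) = -2 + (6 + 0) = -2 + 6 = 4)
x(H) = 2 (x(H) = (1/2)*4 = 2)
X(z, r) = 4 - 2*r - 2*z (X(z, r) = 4 - (r + z)*4/2 = 4 - (4*r + 4*z)/2 = 4 + (-2*r - 2*z) = 4 - 2*r - 2*z)
(-22 + X(-12, x(-1)))*(2/55 - 44/(-46)) = (-22 + (4 - 2*2 - 2*(-12)))*(2/55 - 44/(-46)) = (-22 + (4 - 4 + 24))*(2*(1/55) - 44*(-1/46)) = (-22 + 24)*(2/55 + 22/23) = 2*(1256/1265) = 2512/1265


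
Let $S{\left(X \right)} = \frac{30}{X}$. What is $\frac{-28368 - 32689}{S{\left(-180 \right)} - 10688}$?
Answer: $\frac{366342}{64129} \approx 5.7126$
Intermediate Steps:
$\frac{-28368 - 32689}{S{\left(-180 \right)} - 10688} = \frac{-28368 - 32689}{\frac{30}{-180} - 10688} = - \frac{61057}{30 \left(- \frac{1}{180}\right) - 10688} = - \frac{61057}{- \frac{1}{6} - 10688} = - \frac{61057}{- \frac{64129}{6}} = \left(-61057\right) \left(- \frac{6}{64129}\right) = \frac{366342}{64129}$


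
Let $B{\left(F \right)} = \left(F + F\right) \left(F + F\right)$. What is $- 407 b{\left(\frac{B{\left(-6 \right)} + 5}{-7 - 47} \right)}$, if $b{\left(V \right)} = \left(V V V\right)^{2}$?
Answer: $- \frac{4453608320746607}{24794911296} \approx -1.7962 \cdot 10^{5}$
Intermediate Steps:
$B{\left(F \right)} = 4 F^{2}$ ($B{\left(F \right)} = 2 F 2 F = 4 F^{2}$)
$b{\left(V \right)} = V^{6}$ ($b{\left(V \right)} = \left(V^{2} V\right)^{2} = \left(V^{3}\right)^{2} = V^{6}$)
$- 407 b{\left(\frac{B{\left(-6 \right)} + 5}{-7 - 47} \right)} = - 407 \left(\frac{4 \left(-6\right)^{2} + 5}{-7 - 47}\right)^{6} = - 407 \left(\frac{4 \cdot 36 + 5}{-54}\right)^{6} = - 407 \left(\left(144 + 5\right) \left(- \frac{1}{54}\right)\right)^{6} = - 407 \left(149 \left(- \frac{1}{54}\right)\right)^{6} = - 407 \left(- \frac{149}{54}\right)^{6} = \left(-407\right) \frac{10942526586601}{24794911296} = - \frac{4453608320746607}{24794911296}$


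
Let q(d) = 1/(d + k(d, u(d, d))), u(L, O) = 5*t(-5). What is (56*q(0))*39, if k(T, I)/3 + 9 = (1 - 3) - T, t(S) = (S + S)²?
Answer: -728/11 ≈ -66.182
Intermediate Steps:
t(S) = 4*S² (t(S) = (2*S)² = 4*S²)
u(L, O) = 500 (u(L, O) = 5*(4*(-5)²) = 5*(4*25) = 5*100 = 500)
k(T, I) = -33 - 3*T (k(T, I) = -27 + 3*((1 - 3) - T) = -27 + 3*(-2 - T) = -27 + (-6 - 3*T) = -33 - 3*T)
q(d) = 1/(-33 - 2*d) (q(d) = 1/(d + (-33 - 3*d)) = 1/(-33 - 2*d))
(56*q(0))*39 = (56*(-1/(33 + 2*0)))*39 = (56*(-1/(33 + 0)))*39 = (56*(-1/33))*39 = -56/33*39 = -728/11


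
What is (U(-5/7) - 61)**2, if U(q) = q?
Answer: 186624/49 ≈ 3808.7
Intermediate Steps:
(U(-5/7) - 61)**2 = (-5/7 - 61)**2 = (-432/7)**2 = 186624/49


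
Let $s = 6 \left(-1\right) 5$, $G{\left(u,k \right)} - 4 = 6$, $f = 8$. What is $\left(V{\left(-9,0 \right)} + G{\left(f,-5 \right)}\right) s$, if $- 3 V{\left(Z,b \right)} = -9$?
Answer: $-390$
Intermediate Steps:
$G{\left(u,k \right)} = 10$ ($G{\left(u,k \right)} = 4 + 6 = 10$)
$V{\left(Z,b \right)} = 3$ ($V{\left(Z,b \right)} = \left(- \frac{1}{3}\right) \left(-9\right) = 3$)
$s = -30$ ($s = \left(-6\right) 5 = -30$)
$\left(V{\left(-9,0 \right)} + G{\left(f,-5 \right)}\right) s = \left(3 + 10\right) \left(-30\right) = 13 \left(-30\right) = -390$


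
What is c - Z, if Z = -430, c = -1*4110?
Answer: -3680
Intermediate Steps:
c = -4110
c - Z = -4110 - 1*(-430) = -4110 + 430 = -3680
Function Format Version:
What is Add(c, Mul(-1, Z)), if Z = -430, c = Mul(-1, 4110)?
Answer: -3680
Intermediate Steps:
c = -4110
Add(c, Mul(-1, Z)) = Add(-4110, Mul(-1, -430)) = Add(-4110, 430) = -3680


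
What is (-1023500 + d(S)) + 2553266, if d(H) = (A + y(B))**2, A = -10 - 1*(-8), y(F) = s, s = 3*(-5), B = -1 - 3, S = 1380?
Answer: 1530055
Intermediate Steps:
B = -4
s = -15
y(F) = -15
A = -2 (A = -10 + 8 = -2)
d(H) = 289 (d(H) = (-2 - 15)**2 = (-17)**2 = 289)
(-1023500 + d(S)) + 2553266 = (-1023500 + 289) + 2553266 = -1023211 + 2553266 = 1530055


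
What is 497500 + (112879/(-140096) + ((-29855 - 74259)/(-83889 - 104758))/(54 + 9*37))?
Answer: 5088373552686411013/10227903073344 ≈ 4.9750e+5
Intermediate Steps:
497500 + (112879/(-140096) + ((-29855 - 74259)/(-83889 - 104758))/(54 + 9*37)) = 497500 + (112879*(-1/140096) + (-104114/(-188647))/(54 + 333)) = 497500 + (-112879/140096 - 104114*(-1/188647)/387) = 497500 + (-112879/140096 + (104114/188647)*(1/387)) = 497500 + (-112879/140096 + 104114/73006389) = 497500 - 8226302228987/10227903073344 = 5088373552686411013/10227903073344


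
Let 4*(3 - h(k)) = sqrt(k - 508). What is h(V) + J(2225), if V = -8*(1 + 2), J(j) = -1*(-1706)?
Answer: 1709 - I*sqrt(133)/2 ≈ 1709.0 - 5.7663*I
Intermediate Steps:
J(j) = 1706
V = -24 (V = -8*3 = -24)
h(k) = 3 - sqrt(-508 + k)/4 (h(k) = 3 - sqrt(k - 508)/4 = 3 - sqrt(-508 + k)/4)
h(V) + J(2225) = (3 - sqrt(-508 - 24)/4) + 1706 = (3 - I*sqrt(133)/2) + 1706 = 1709 - I*sqrt(133)/2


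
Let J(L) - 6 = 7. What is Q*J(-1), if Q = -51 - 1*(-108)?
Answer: 741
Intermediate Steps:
J(L) = 13 (J(L) = 6 + 7 = 13)
Q = 57 (Q = -51 + 108 = 57)
Q*J(-1) = 57*13 = 741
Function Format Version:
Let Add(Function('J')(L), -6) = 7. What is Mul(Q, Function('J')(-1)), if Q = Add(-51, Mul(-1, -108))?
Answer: 741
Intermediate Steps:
Function('J')(L) = 13 (Function('J')(L) = Add(6, 7) = 13)
Q = 57 (Q = Add(-51, 108) = 57)
Mul(Q, Function('J')(-1)) = Mul(57, 13) = 741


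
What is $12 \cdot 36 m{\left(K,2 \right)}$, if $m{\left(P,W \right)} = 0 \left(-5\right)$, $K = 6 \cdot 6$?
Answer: $0$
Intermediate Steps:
$K = 36$
$m{\left(P,W \right)} = 0$
$12 \cdot 36 m{\left(K,2 \right)} = 12 \cdot 36 \cdot 0 = 432 \cdot 0 = 0$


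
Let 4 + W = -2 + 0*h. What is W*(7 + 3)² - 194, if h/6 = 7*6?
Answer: -794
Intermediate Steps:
h = 252 (h = 6*(7*6) = 6*42 = 252)
W = -6 (W = -4 + (-2 + 0*252) = -4 + (-2 + 0) = -4 - 2 = -6)
W*(7 + 3)² - 194 = -6*(7 + 3)² - 194 = -6*10² - 194 = -6*100 - 194 = -600 - 194 = -794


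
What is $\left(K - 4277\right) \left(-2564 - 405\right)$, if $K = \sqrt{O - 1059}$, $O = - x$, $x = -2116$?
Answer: $12698413 - 2969 \sqrt{1057} \approx 1.2602 \cdot 10^{7}$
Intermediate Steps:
$O = 2116$ ($O = \left(-1\right) \left(-2116\right) = 2116$)
$K = \sqrt{1057}$ ($K = \sqrt{2116 - 1059} = \sqrt{1057} \approx 32.512$)
$\left(K - 4277\right) \left(-2564 - 405\right) = \left(\sqrt{1057} - 4277\right) \left(-2564 - 405\right) = \left(-4277 + \sqrt{1057}\right) \left(-2969\right) = 12698413 - 2969 \sqrt{1057}$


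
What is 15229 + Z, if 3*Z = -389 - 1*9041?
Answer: 36257/3 ≈ 12086.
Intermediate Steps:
Z = -9430/3 (Z = (-389 - 1*9041)/3 = (-389 - 9041)/3 = (⅓)*(-9430) = -9430/3 ≈ -3143.3)
15229 + Z = 15229 - 9430/3 = 36257/3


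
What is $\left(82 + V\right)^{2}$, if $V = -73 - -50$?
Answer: $3481$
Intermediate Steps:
$V = -23$ ($V = -73 + 50 = -23$)
$\left(82 + V\right)^{2} = \left(82 - 23\right)^{2} = 59^{2} = 3481$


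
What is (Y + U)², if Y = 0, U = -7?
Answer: 49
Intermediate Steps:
(Y + U)² = (0 - 7)² = (-7)² = 49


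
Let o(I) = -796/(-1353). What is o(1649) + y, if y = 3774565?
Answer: 5106987241/1353 ≈ 3.7746e+6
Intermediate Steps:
o(I) = 796/1353 (o(I) = -796*(-1/1353) = 796/1353)
o(1649) + y = 796/1353 + 3774565 = 5106987241/1353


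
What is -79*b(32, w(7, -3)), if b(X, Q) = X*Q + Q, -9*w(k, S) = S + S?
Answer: -1738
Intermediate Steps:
w(k, S) = -2*S/9 (w(k, S) = -(S + S)/9 = -2*S/9)
b(X, Q) = Q + Q*X (b(X, Q) = Q*X + Q = Q + Q*X)
-79*b(32, w(7, -3)) = -79*(-2/9*(-3))*(1 + 32) = -158*33/3 = -79*22 = -1738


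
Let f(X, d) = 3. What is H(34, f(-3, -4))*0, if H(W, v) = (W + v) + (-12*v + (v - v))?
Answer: 0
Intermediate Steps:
H(W, v) = W - 11*v (H(W, v) = (W + v) + (-12*v + 0) = (W + v) - 12*v = W - 11*v)
H(34, f(-3, -4))*0 = (34 - 11*3)*0 = (34 - 33)*0 = 1*0 = 0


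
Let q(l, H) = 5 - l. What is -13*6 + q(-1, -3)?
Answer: -72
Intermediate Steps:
-13*6 + q(-1, -3) = -13*6 + (5 - 1*(-1)) = -78 + (5 + 1) = -78 + 6 = -72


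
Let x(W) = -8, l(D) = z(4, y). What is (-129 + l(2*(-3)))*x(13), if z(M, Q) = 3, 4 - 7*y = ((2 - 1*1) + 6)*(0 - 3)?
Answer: 1008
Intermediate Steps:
y = 25/7 (y = 4/7 - ((2 - 1*1) + 6)*(0 - 3)/7 = 4/7 - ((2 - 1) + 6)*(-3)/7 = 4/7 - (1 + 6)*(-3)/7 = 4/7 - (-3) = 4/7 - ⅐*(-21) = 4/7 + 3 = 25/7 ≈ 3.5714)
l(D) = 3
(-129 + l(2*(-3)))*x(13) = (-129 + 3)*(-8) = -126*(-8) = 1008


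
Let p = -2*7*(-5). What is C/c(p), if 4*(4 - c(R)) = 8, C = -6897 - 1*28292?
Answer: -35189/2 ≈ -17595.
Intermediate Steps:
C = -35189 (C = -6897 - 28292 = -35189)
p = 70 (p = -14*(-5) = 70)
c(R) = 2 (c(R) = 4 - 1/4*8 = 4 - 2 = 2)
C/c(p) = -35189/2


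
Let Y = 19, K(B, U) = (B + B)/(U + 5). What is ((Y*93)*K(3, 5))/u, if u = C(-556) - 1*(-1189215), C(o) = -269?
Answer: 5301/5944730 ≈ 0.00089171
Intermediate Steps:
K(B, U) = 2*B/(5 + U) (K(B, U) = (2*B)/(5 + U) = 2*B/(5 + U))
u = 1188946 (u = -269 - 1*(-1189215) = -269 + 1189215 = 1188946)
((Y*93)*K(3, 5))/u = ((19*93)*(2*3/(5 + 5)))/1188946 = (1767*(2*3/10))*(1/1188946) = (1767*(2*3*(1/10)))*(1/1188946) = (1767*(3/5))*(1/1188946) = (5301/5)*(1/1188946) = 5301/5944730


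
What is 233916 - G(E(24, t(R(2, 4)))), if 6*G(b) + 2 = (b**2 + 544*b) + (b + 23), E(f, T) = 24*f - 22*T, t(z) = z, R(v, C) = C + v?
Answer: 321453/2 ≈ 1.6073e+5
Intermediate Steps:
E(f, T) = -22*T + 24*f
G(b) = 7/2 + b**2/6 + 545*b/6 (G(b) = -1/3 + ((b**2 + 544*b) + (b + 23))/6 = -1/3 + ((b**2 + 544*b) + (23 + b))/6 = -1/3 + (23 + b**2 + 545*b)/6 = -1/3 + (23/6 + b**2/6 + 545*b/6) = 7/2 + b**2/6 + 545*b/6)
233916 - G(E(24, t(R(2, 4)))) = 233916 - (7/2 + (-22*(4 + 2) + 24*24)**2/6 + 545*(-22*(4 + 2) + 24*24)/6) = 233916 - (7/2 + (-22*6 + 576)**2/6 + 545*(-22*6 + 576)/6) = 233916 - (7/2 + (-132 + 576)**2/6 + 545*(-132 + 576)/6) = 233916 - (7/2 + (1/6)*444**2 + (545/6)*444) = 233916 - (7/2 + (1/6)*197136 + 40330) = 233916 - (7/2 + 32856 + 40330) = 233916 - 1*146379/2 = 233916 - 146379/2 = 321453/2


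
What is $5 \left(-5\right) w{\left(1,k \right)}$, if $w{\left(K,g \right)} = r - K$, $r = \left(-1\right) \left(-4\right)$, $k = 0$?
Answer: $-75$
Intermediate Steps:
$r = 4$
$w{\left(K,g \right)} = 4 - K$
$5 \left(-5\right) w{\left(1,k \right)} = 5 \left(-5\right) \left(4 - 1\right) = - 25 \left(4 - 1\right) = \left(-25\right) 3 = -75$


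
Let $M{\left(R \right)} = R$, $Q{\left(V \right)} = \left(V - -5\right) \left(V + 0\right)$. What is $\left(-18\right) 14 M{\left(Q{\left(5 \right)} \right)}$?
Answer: $-12600$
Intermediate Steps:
$Q{\left(V \right)} = V \left(5 + V\right)$ ($Q{\left(V \right)} = \left(V + 5\right) V = \left(5 + V\right) V = V \left(5 + V\right)$)
$\left(-18\right) 14 M{\left(Q{\left(5 \right)} \right)} = \left(-18\right) 14 \cdot 5 \left(5 + 5\right) = - 252 \cdot 5 \cdot 10 = \left(-252\right) 50 = -12600$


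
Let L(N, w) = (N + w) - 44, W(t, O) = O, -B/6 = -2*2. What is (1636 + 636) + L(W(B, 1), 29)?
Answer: 2258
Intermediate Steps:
B = 24 (B = -(-12)*2 = -6*(-4) = 24)
L(N, w) = -44 + N + w
(1636 + 636) + L(W(B, 1), 29) = (1636 + 636) + (-44 + 1 + 29) = 2272 - 14 = 2258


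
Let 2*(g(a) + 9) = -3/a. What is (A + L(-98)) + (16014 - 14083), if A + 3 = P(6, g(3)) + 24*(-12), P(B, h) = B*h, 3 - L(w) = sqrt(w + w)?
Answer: 1586 - 14*I ≈ 1586.0 - 14.0*I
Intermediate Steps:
L(w) = 3 - sqrt(2)*sqrt(w) (L(w) = 3 - sqrt(w + w) = 3 - sqrt(2*w) = 3 - sqrt(2)*sqrt(w))
g(a) = -9 - 3/(2*a) (g(a) = -9 + (-3/a)/2 = -9 - 3/(2*a))
A = -348 (A = -3 + (6*(-9 - 3/2/3) + 24*(-12)) = -3 + (6*(-9 - 3/2*1/3) - 288) = -3 + (6*(-9 - 1/2) - 288) = -3 + (6*(-19/2) - 288) = -3 + (-57 - 288) = -3 - 345 = -348)
(A + L(-98)) + (16014 - 14083) = (-348 + (3 - sqrt(2)*sqrt(-98))) + (16014 - 14083) = (-348 + (3 - sqrt(2)*7*I*sqrt(2))) + 1931 = (-348 + (3 - 14*I)) + 1931 = (-345 - 14*I) + 1931 = 1586 - 14*I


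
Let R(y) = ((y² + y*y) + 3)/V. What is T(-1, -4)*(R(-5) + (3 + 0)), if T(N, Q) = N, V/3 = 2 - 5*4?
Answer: -109/54 ≈ -2.0185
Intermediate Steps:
V = -54 (V = 3*(2 - 5*4) = 3*(2 - 20) = 3*(-18) = -54)
R(y) = -1/18 - y²/27 (R(y) = ((y² + y*y) + 3)/(-54) = ((y² + y²) + 3)*(-1/54) = (2*y² + 3)*(-1/54) = (3 + 2*y²)*(-1/54) = -1/18 - y²/27)
T(-1, -4)*(R(-5) + (3 + 0)) = -((-1/18 - 1/27*(-5)²) + (3 + 0)) = -((-1/18 - 1/27*25) + 3) = -((-1/18 - 25/27) + 3) = -(-53/54 + 3) = -1*109/54 = -109/54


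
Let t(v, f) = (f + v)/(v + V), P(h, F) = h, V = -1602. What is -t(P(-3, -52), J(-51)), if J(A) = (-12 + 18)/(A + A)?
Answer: -52/27285 ≈ -0.0019058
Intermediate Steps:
J(A) = 3/A (J(A) = 6/((2*A)) = 6*(1/(2*A)) = 3/A)
t(v, f) = (f + v)/(-1602 + v) (t(v, f) = (f + v)/(v - 1602) = (f + v)/(-1602 + v))
-t(P(-3, -52), J(-51)) = -(3/(-51) - 3)/(-1602 - 3) = -(3*(-1/51) - 3)/(-1605) = -(-1)*(-1/17 - 3)/1605 = -(-1)*(-52)/(1605*17) = -1*52/27285 = -52/27285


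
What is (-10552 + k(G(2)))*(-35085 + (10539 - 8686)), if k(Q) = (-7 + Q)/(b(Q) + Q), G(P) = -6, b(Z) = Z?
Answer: 1051884188/3 ≈ 3.5063e+8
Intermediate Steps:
k(Q) = (-7 + Q)/(2*Q) (k(Q) = (-7 + Q)/(Q + Q) = (-7 + Q)/((2*Q)) = (-7 + Q)*(1/(2*Q)) = (-7 + Q)/(2*Q))
(-10552 + k(G(2)))*(-35085 + (10539 - 8686)) = (-10552 + (1/2)*(-7 - 6)/(-6))*(-35085 + (10539 - 8686)) = (-10552 + (1/2)*(-1/6)*(-13))*(-35085 + 1853) = (-10552 + 13/12)*(-33232) = -126611/12*(-33232) = 1051884188/3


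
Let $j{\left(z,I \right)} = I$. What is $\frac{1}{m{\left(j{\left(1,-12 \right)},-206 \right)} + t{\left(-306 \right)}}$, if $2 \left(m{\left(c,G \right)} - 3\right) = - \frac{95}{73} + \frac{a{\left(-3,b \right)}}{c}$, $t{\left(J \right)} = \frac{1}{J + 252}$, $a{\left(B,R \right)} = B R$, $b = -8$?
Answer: $\frac{1971}{2623} \approx 0.75143$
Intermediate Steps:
$t{\left(J \right)} = \frac{1}{252 + J}$
$m{\left(c,G \right)} = \frac{343}{146} + \frac{12}{c}$ ($m{\left(c,G \right)} = 3 + \frac{- \frac{95}{73} + \frac{\left(-3\right) \left(-8\right)}{c}}{2} = 3 + \frac{\left(-95\right) \frac{1}{73} + \frac{24}{c}}{2} = 3 + \frac{- \frac{95}{73} + \frac{24}{c}}{2} = 3 - \left(\frac{95}{146} - \frac{12}{c}\right) = \frac{343}{146} + \frac{12}{c}$)
$\frac{1}{m{\left(j{\left(1,-12 \right)},-206 \right)} + t{\left(-306 \right)}} = \frac{1}{\left(\frac{343}{146} + \frac{12}{-12}\right) + \frac{1}{252 - 306}} = \frac{1}{\left(\frac{343}{146} + 12 \left(- \frac{1}{12}\right)\right) + \frac{1}{-54}} = \frac{1}{\left(\frac{343}{146} - 1\right) - \frac{1}{54}} = \frac{1}{\frac{197}{146} - \frac{1}{54}} = \frac{1}{\frac{2623}{1971}} = \frac{1971}{2623}$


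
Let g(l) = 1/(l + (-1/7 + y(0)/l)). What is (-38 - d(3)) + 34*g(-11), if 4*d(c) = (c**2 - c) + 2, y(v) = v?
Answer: -1679/39 ≈ -43.051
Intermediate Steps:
g(l) = 1/(-1/7 + l) (g(l) = 1/(l + (-1/7 + 0/l)) = 1/(l + (-1*1/7 + 0)) = 1/(l + (-1/7 + 0)) = 1/(l - 1/7) = 1/(-1/7 + l))
d(c) = 1/2 - c/4 + c**2/4 (d(c) = ((c**2 - c) + 2)/4 = (2 + c**2 - c)/4 = 1/2 - c/4 + c**2/4)
(-38 - d(3)) + 34*g(-11) = (-38 - (1/2 - 1/4*3 + (1/4)*3**2)) + 34*(7/(-1 + 7*(-11))) = (-38 - (1/2 - 3/4 + (1/4)*9)) + 34*(7/(-1 - 77)) = (-38 - (1/2 - 3/4 + 9/4)) + 34*(7/(-78)) = (-38 - 1*2) + 34*(7*(-1/78)) = (-38 - 2) + 34*(-7/78) = -40 - 119/39 = -1679/39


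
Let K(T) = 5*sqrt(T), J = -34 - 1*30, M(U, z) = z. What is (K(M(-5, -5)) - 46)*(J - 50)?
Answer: 5244 - 570*I*sqrt(5) ≈ 5244.0 - 1274.6*I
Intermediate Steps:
J = -64 (J = -34 - 30 = -64)
(K(M(-5, -5)) - 46)*(J - 50) = (5*sqrt(-5) - 46)*(-64 - 50) = (5*(I*sqrt(5)) - 46)*(-114) = (5*I*sqrt(5) - 46)*(-114) = (-46 + 5*I*sqrt(5))*(-114) = 5244 - 570*I*sqrt(5)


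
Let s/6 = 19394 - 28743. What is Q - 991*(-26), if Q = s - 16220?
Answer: -46548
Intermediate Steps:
s = -56094 (s = 6*(19394 - 28743) = 6*(-9349) = -56094)
Q = -72314 (Q = -56094 - 16220 = -72314)
Q - 991*(-26) = -72314 - 991*(-26) = -72314 + 25766 = -46548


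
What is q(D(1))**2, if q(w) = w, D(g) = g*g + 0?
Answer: 1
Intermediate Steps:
D(g) = g**2 (D(g) = g**2 + 0 = g**2)
q(D(1))**2 = (1**2)**2 = 1**2 = 1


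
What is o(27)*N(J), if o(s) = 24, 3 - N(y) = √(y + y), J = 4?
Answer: 72 - 48*√2 ≈ 4.1178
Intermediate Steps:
N(y) = 3 - √2*√y (N(y) = 3 - √(y + y) = 3 - √(2*y) = 3 - √2*√y)
o(27)*N(J) = 24*(3 - √2*√4) = 24*(3 - 1*√2*2) = 24*(3 - 2*√2) = 72 - 48*√2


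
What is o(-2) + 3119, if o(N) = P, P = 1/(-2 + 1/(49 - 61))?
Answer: 77963/25 ≈ 3118.5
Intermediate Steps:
P = -12/25 (P = 1/(-2 + 1/(-12)) = 1/(-2 - 1/12) = 1/(-25/12) = -12/25 ≈ -0.48000)
o(N) = -12/25
o(-2) + 3119 = -12/25 + 3119 = 77963/25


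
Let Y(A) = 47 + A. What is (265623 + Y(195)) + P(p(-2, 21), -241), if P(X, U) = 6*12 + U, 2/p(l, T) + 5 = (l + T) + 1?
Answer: 265696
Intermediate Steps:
p(l, T) = 2/(-4 + T + l) (p(l, T) = 2/(-5 + ((l + T) + 1)) = 2/(-5 + ((T + l) + 1)) = 2/(-5 + (1 + T + l)) = 2/(-4 + T + l))
P(X, U) = 72 + U
(265623 + Y(195)) + P(p(-2, 21), -241) = (265623 + (47 + 195)) + (72 - 241) = (265623 + 242) - 169 = 265865 - 169 = 265696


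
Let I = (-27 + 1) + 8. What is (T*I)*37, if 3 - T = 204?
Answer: 133866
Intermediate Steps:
T = -201 (T = 3 - 1*204 = 3 - 204 = -201)
I = -18 (I = -26 + 8 = -18)
(T*I)*37 = -201*(-18)*37 = 3618*37 = 133866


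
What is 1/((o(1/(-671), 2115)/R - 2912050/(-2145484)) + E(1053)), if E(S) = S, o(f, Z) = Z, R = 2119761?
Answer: 252661850518/266396116802049 ≈ 0.00094844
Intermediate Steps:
1/((o(1/(-671), 2115)/R - 2912050/(-2145484)) + E(1053)) = 1/((2115/2119761 - 2912050/(-2145484)) + 1053) = 1/((2115*(1/2119761) - 2912050*(-1/2145484)) + 1053) = 1/((235/235529 + 1456025/1072742) + 1053) = 1/(343188206595/252661850518 + 1053) = 1/(266396116802049/252661850518) = 252661850518/266396116802049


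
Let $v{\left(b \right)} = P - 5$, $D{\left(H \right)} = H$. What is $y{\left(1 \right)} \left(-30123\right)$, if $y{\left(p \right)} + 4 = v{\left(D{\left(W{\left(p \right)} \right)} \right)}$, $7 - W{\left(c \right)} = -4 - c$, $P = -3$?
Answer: $361476$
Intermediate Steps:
$W{\left(c \right)} = 11 + c$ ($W{\left(c \right)} = 7 - \left(-4 - c\right) = 7 + \left(4 + c\right) = 11 + c$)
$v{\left(b \right)} = -8$ ($v{\left(b \right)} = -3 - 5 = -8$)
$y{\left(p \right)} = -12$ ($y{\left(p \right)} = -4 - 8 = -12$)
$y{\left(1 \right)} \left(-30123\right) = \left(-12\right) \left(-30123\right) = 361476$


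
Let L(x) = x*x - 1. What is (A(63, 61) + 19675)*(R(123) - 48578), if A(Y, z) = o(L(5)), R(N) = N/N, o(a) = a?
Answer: -956918323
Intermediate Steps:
L(x) = -1 + x**2 (L(x) = x**2 - 1 = -1 + x**2)
R(N) = 1
A(Y, z) = 24 (A(Y, z) = -1 + 5**2 = -1 + 25 = 24)
(A(63, 61) + 19675)*(R(123) - 48578) = (24 + 19675)*(1 - 48578) = 19699*(-48577) = -956918323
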